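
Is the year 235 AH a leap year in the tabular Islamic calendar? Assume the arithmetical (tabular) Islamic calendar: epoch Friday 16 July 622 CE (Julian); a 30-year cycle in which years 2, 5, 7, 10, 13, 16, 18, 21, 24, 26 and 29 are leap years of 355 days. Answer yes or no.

Year 235 AH is year 25 of its 30-year cycle; leap positions are 2, 5, 7, 10, 13, 16, 18, 21, 24, 26, 29, so it is a common year (354 days).

no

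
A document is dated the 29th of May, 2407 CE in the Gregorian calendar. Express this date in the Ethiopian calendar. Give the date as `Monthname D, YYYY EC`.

Julian Day Number of the source date = 2600347.
Converting JDN 2600347 to the Ethiopian calendar gives 18 Ginbot 2399 EC.

Ginbot 18, 2399 EC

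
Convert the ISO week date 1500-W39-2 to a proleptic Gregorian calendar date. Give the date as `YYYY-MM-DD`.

1500-09-25

ISO week 1 of 1500 is the week containing the first Thursday of 1500.
Week 39, day 2 (Tuesday) lands on 1500-09-25.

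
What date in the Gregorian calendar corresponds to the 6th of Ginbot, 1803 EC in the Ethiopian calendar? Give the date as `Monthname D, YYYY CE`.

Julian Day Number of the source date = 2382646.
Converting JDN 2382646 to the Gregorian calendar gives 13 May 1811 CE.

May 13, 1811 CE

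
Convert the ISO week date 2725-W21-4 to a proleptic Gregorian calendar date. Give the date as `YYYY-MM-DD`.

ISO week 1 of 2725 is the week containing the first Thursday of 2725.
Week 21, day 4 (Thursday) lands on 2725-05-21.

2725-05-21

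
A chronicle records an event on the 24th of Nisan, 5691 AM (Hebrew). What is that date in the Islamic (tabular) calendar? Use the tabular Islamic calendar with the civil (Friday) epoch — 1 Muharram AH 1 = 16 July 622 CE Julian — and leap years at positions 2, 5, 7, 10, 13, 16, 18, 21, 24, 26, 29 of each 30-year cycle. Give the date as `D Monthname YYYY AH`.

23 Dhu al-Qa'dah 1349 AH

The source date corresponds to 11 April 1931 in the Gregorian calendar (JDN 2426443).
That day falls on 23 Dhu al-Qa'dah 1349 AH in the tabular Islamic calendar.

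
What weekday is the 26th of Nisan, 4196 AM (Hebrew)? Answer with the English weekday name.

Monday

In the proleptic Gregorian calendar this is 31 March 436 (JDN 1880396).
Since JDN mod 7 = 0 (0 = Monday), the day is Monday.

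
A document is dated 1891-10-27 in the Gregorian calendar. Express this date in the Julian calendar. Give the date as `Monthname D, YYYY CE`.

October 15, 1891 CE

The Julian–Gregorian offset here is 12 days (Julian trailing).
27 October 1891 Gregorian − 12 days → 15 October 1891 Julian.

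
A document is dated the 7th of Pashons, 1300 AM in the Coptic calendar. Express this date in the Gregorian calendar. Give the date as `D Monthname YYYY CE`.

Julian Day Number of the source date = 2299736.
Converting JDN 2299736 to the Gregorian calendar gives 12 May 1584 CE.

12 May 1584 CE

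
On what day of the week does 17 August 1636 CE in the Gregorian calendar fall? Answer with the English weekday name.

Since JDN mod 7 = 6 (0 = Monday), the day is Sunday.

Sunday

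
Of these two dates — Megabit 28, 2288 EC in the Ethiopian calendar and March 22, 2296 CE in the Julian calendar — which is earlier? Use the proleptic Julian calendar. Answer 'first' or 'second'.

The two dates have Julian Day Numbers 2559755 and 2559753 respectively.
Since 2559753 < 2559755, the second date comes first.

second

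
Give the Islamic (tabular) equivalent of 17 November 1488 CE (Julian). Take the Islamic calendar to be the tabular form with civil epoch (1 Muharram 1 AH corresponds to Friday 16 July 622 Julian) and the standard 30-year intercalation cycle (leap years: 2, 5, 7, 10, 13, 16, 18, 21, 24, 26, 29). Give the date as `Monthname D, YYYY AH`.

Both dates share Julian Day Number 2264871; in the tabular Islamic calendar that is 12 Dhu al-Hijjah 893 AH.

Dhu al-Hijjah 12, 893 AH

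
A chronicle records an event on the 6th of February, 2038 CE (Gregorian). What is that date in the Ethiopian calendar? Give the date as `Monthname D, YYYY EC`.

Tir 29, 2030 EC

Julian Day Number of the source date = 2465461.
Converting JDN 2465461 to the Ethiopian calendar gives 29 Tir 2030 EC.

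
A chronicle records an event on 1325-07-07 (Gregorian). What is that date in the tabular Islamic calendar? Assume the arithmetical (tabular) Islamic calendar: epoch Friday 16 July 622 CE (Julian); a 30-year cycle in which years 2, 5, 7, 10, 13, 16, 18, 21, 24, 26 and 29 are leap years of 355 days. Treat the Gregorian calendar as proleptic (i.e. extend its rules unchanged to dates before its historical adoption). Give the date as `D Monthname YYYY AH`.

17 Rajab 725 AH

Both dates share Julian Day Number 2205194; in the tabular Islamic calendar that is 17 Rajab 725 AH.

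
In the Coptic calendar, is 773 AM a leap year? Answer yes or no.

no

773 mod 4 = 1; in the Coptic calendar a year is leap when year mod 4 = 3, so it is a common year.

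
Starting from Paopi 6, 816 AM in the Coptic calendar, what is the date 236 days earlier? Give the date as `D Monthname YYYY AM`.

16 Meshir 815 AM

JDN of Paopi 6, 816 AM = 2122744.
2122744 − 236 = 2122508.
JDN 2122508 in the Coptic calendar is 16 Meshir 815 AM.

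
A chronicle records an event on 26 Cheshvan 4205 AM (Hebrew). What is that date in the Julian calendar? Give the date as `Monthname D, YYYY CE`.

October 25, 444 CE

The source date corresponds to 26 October 444 in the proleptic Gregorian calendar (JDN 1883527).
That day falls on 25 October 444 CE in the Julian calendar.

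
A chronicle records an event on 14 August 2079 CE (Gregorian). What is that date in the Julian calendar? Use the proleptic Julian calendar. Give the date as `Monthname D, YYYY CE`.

August 1, 2079 CE

The Julian–Gregorian offset here is 13 days (Julian trailing).
14 August 2079 Gregorian − 13 days → 1 August 2079 Julian.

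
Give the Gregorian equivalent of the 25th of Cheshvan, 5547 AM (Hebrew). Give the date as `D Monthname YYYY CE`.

16 November 1786 CE

Both dates share Julian Day Number 2373703; in the Gregorian calendar that is 16 November 1786 CE.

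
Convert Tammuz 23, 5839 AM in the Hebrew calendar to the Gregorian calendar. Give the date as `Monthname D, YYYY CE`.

July 22, 2079 CE

Julian Day Number of the source date = 2480602.
Converting JDN 2480602 to the Gregorian calendar gives 22 July 2079 CE.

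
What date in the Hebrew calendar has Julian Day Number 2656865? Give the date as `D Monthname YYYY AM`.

18 Adar I 6322 AM

The Gregorian equivalent of JDN 2656865 is 23 February 2562.
In the Hebrew calendar that day is 18 Adar I 6322 AM.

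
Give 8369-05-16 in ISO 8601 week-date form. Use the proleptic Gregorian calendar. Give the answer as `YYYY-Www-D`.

8369-W20-5

The weekday is Friday (ISO weekday 5).
That Friday belongs to ISO week 20 of ISO year 8369.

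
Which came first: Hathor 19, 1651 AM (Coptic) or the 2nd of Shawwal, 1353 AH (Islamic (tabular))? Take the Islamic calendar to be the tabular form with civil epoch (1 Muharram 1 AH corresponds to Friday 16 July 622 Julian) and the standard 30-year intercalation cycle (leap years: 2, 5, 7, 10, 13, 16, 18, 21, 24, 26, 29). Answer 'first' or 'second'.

First date → JDN 2427770; second date → JDN 2427811.
JDN 2427770 < JDN 2427811, so the first date is earlier.

first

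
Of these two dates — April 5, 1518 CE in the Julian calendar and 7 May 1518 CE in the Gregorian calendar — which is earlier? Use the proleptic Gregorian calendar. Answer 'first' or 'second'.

Converting both to JDN: 2275602 vs 2275624; the smaller is the first.

first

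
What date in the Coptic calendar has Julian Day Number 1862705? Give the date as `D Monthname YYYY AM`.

25 Paopi 104 AM

The proleptic Gregorian equivalent of JDN 1862705 is 24 October 387.
In the Coptic calendar that day is 25 Paopi 104 AM.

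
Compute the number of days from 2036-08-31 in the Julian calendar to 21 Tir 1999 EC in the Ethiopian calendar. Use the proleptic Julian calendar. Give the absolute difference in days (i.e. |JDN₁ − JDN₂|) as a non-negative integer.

First date → JDN 2464950; second date → JDN 2454130.
The interval is |2464950 − 2454130| = 10820 days.

10820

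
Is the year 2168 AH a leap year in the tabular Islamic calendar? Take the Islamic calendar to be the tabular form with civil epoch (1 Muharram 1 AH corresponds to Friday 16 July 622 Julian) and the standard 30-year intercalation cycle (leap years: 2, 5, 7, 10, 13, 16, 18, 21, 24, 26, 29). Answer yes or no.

no

Year 2168 AH is year 8 of its 30-year cycle; leap positions are 2, 5, 7, 10, 13, 16, 18, 21, 24, 26, 29, so it is a common year (354 days).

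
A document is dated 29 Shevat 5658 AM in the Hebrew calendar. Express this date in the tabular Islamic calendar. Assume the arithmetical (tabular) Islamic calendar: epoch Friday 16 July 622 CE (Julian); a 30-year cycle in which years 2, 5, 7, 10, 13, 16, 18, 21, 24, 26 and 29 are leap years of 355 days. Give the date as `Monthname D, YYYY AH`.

Ramadan 29, 1315 AH

Julian Day Number of the source date = 2414342.
Converting JDN 2414342 to the tabular Islamic calendar gives 29 Ramadan 1315 AH.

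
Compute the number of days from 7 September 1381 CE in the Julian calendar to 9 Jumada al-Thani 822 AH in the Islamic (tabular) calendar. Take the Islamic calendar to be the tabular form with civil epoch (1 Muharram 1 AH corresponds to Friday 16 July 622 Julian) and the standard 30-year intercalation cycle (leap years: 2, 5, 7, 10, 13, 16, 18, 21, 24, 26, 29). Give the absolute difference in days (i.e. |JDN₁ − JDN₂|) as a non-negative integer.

First date → JDN 2225718; second date → JDN 2239531.
The interval is |2225718 − 2239531| = 13813 days.

13813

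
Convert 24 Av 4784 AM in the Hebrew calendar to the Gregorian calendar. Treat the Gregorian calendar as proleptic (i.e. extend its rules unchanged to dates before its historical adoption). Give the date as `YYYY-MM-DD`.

1024-08-08

Both dates share Julian Day Number 2095288; in the Gregorian calendar that is 8 August 1024 CE.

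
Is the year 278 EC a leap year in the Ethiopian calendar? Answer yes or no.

278 mod 4 = 2; in the Ethiopian calendar a year is leap when year mod 4 = 3, so it is a common year.

no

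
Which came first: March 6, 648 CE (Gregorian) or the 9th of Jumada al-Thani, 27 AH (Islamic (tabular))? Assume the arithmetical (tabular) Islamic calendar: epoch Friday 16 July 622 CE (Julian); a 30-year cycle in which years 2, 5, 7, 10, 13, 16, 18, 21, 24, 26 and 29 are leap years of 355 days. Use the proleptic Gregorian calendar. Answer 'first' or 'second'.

first

First date → JDN 1957802; second date → JDN 1957810.
JDN 1957802 < JDN 1957810, so the first date is earlier.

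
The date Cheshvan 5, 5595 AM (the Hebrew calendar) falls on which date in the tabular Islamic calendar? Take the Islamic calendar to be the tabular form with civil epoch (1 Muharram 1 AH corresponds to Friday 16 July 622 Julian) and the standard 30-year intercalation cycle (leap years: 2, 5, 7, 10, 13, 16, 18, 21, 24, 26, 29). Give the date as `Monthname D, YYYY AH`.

Both dates share Julian Day Number 2391225; in the tabular Islamic calendar that is 5 Rajab 1250 AH.

Rajab 5, 1250 AH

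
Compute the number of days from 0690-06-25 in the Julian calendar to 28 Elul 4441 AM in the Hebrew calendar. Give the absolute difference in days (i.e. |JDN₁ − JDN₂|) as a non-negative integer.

JDN of the first date = 1973256.
JDN of the second date = 1970053.
|1970053 − 1973256| = 3203.

3203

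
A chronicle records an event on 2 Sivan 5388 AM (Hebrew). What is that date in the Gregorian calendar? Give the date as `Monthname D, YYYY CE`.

June 3, 1628 CE

Julian Day Number of the source date = 2315829.
Converting JDN 2315829 to the Gregorian calendar gives 3 June 1628 CE.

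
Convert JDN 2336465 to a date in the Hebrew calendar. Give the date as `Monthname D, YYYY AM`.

Kislev 25, 5445 AM

The Gregorian equivalent of JDN 2336465 is 2 December 1684.
In the Hebrew calendar that day is Kislev 25, 5445 AM.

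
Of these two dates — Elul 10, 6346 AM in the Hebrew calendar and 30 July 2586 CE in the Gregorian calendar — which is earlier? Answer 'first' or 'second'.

second

The two dates have Julian Day Numbers 2665835 and 2665788 respectively.
Since 2665788 < 2665835, the second date comes first.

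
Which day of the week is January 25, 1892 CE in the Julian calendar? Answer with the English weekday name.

Equivalently 6 February 1892 Gregorian, JDN 2412135.
Since JDN mod 7 = 5 (0 = Monday), the day is Saturday.

Saturday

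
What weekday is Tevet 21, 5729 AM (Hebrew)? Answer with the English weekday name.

Saturday

In the Gregorian calendar this is 11 January 1969 (JDN 2440233).
2440233 ≡ 5 (mod 7); counting from Monday = 0 gives Saturday.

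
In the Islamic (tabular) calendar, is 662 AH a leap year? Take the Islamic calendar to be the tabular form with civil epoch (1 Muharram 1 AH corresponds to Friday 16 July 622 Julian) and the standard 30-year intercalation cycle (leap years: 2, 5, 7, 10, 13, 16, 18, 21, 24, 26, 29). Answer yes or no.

yes

Year 662 AH is year 2 of its 30-year cycle; leap positions are 2, 5, 7, 10, 13, 16, 18, 21, 24, 26, 29, so it is a leap year (355 days).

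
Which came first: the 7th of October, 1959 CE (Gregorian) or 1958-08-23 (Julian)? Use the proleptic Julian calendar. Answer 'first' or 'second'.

The two dates have Julian Day Numbers 2436849 and 2436452 respectively.
Since 2436452 < 2436849, the second date comes first.

second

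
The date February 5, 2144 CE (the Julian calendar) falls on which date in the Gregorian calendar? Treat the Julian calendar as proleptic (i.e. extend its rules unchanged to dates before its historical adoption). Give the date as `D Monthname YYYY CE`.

19 February 2144 CE

For dates in this range the Gregorian date is 14 days ahead of the Julian.
5 February 2144 Julian + 14 days → 19 February 2144 Gregorian.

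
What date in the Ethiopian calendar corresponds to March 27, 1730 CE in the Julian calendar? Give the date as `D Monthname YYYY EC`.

1 Miyazya 1722 EC

Julian Day Number of the source date = 2353026.
Converting JDN 2353026 to the Ethiopian calendar gives 1 Miyazya 1722 EC.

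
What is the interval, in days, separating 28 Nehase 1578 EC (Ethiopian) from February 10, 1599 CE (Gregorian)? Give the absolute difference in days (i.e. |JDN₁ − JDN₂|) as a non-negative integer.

4546

First date → JDN 2300577; second date → JDN 2305123.
The interval is |2300577 − 2305123| = 4546 days.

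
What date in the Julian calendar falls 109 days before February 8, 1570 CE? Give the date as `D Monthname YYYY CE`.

22 October 1569 CE

Counting 109 days back from JDN 2294539 reaches JDN 2294430, which is 22 October 1569 CE.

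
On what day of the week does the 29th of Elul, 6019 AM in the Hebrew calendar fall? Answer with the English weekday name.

In the Gregorian calendar this is 18 September 2259 (JDN 2546403).
2546403 ≡ 6 (mod 7); counting from Monday = 0 gives Sunday.

Sunday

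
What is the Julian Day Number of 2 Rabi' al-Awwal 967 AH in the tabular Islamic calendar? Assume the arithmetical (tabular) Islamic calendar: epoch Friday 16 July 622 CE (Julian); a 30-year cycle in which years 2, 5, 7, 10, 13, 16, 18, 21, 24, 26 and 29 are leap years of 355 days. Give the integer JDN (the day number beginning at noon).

Equivalently 12 December 1559 (proleptic Gregorian).
JDN 2451545 is 1 January 2000 CE (Gregorian); the target day is −160727 days from there, so JDN = 2290818.

2290818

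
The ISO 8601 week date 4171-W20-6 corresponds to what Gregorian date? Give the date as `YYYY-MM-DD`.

ISO week 1 of 4171 is the week containing the first Thursday of 4171.
Week 20, day 6 (Saturday) lands on 4171-05-18.

4171-05-18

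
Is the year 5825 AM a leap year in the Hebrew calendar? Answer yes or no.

yes

Hebrew year 5825 is year 11 of its 19-year Metonic cycle; leap years are at positions 3, 6, 8, 11, 14, 17, 19, so it is a leap year (13 months).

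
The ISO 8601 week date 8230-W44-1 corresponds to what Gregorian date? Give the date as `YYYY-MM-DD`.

ISO week 1 of 8230 is the week containing the first Thursday of 8230.
Week 44, day 1 (Monday) lands on 8230-11-01.

8230-11-01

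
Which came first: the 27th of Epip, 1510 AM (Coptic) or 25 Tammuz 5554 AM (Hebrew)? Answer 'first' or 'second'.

second

First date → JDN 2376518; second date → JDN 2376509.
JDN 2376509 < JDN 2376518, so the second date is earlier.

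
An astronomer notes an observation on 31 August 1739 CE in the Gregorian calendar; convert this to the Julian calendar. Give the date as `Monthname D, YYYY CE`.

August 20, 1739 CE

The Julian–Gregorian offset here is 11 days (Julian trailing).
31 August 1739 Gregorian − 11 days → 20 August 1739 Julian.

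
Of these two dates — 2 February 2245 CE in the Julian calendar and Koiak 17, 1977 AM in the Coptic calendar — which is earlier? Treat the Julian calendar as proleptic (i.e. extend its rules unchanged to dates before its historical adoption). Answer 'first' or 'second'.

first

Converting both to JDN: 2541077 vs 2546870; the smaller is the first.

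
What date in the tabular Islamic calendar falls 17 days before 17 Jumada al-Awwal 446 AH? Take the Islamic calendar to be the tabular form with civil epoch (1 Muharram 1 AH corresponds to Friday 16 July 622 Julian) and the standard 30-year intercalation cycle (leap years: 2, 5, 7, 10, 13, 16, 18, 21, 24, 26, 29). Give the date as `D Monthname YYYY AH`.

The starting date is JDN 2106267; 2106267 − 17 = 2106250.
JDN 2106250 corresponds to 29 Rabi' al-Thani 446 AH.

29 Rabi' al-Thani 446 AH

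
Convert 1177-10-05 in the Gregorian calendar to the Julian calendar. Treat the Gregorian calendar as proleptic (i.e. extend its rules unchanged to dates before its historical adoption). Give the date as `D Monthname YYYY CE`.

For dates in this range the Gregorian date is 7 days ahead of the Julian.
5 October 1177 Gregorian − 7 days → 28 September 1177 Julian.

28 September 1177 CE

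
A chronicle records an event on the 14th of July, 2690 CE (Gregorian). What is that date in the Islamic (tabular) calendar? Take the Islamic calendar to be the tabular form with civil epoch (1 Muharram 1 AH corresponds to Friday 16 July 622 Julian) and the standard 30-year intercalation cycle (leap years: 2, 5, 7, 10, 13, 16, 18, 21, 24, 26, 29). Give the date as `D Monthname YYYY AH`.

Julian Day Number of the source date = 2703757.
Converting JDN 2703757 to the tabular Islamic calendar gives 15 Jumada al-Thani 2132 AH.

15 Jumada al-Thani 2132 AH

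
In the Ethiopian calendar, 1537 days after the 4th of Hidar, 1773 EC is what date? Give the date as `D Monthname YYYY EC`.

20 Tir 1777 EC

Counting 1537 days forward from JDN 2371507 reaches JDN 2373044, which is 20 Tir 1777 EC.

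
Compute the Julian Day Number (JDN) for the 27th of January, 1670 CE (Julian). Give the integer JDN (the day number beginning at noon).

Equivalently 6 February 1670 (Gregorian).
JDN 2299161 is 15 October 1582 CE (Gregorian); the target day is +31891 days from there, so JDN = 2331052.

2331052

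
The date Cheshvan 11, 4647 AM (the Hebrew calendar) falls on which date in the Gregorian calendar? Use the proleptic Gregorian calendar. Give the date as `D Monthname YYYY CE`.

17 October 886 CE

Julian Day Number of the source date = 2044955.
Converting JDN 2044955 to the Gregorian calendar gives 17 October 886 CE.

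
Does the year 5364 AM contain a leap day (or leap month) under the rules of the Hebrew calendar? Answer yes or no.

yes

Hebrew year 5364 is year 6 of its 19-year Metonic cycle; leap years are at positions 3, 6, 8, 11, 14, 17, 19, so it is a leap year (13 months).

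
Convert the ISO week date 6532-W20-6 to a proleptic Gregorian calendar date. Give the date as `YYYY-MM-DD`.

ISO week 1 of 6532 is the week containing the first Thursday of 6532.
Week 20, day 6 (Saturday) lands on 6532-05-17.

6532-05-17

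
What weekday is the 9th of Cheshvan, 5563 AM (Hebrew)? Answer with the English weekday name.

Thursday

In the Gregorian calendar this is 4 November 1802 (JDN 2379534).
2379534 ≡ 3 (mod 7); counting from Monday = 0 gives Thursday.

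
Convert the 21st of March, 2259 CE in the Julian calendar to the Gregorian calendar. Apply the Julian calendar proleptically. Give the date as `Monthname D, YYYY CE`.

April 5, 2259 CE

For dates in this range the Gregorian date is 15 days ahead of the Julian.
21 March 2259 Julian + 15 days → 5 April 2259 Gregorian.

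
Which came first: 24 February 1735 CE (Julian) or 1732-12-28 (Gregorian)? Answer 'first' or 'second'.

second

First date → JDN 2354821; second date → JDN 2354022.
JDN 2354022 < JDN 2354821, so the second date is earlier.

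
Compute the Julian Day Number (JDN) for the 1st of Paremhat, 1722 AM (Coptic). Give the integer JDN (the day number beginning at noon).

2453805

Equivalently 10 March 2006 (Gregorian).
JDN 2299161 is 15 October 1582 CE (Gregorian); the target day is +154644 days from there, so JDN = 2453805.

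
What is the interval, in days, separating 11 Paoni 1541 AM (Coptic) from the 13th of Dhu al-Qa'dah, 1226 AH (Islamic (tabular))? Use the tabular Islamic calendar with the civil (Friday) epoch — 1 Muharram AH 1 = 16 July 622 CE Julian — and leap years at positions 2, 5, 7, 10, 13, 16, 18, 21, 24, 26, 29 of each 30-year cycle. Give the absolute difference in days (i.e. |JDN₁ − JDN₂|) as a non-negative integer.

JDN of the first date = 2387795.
JDN of the second date = 2382846.
|2382846 − 2387795| = 4949.

4949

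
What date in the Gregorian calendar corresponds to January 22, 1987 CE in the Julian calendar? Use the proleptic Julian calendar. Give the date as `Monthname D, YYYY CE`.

February 4, 1987 CE

At this point the Julian calendar is 13 days behind the Gregorian.
22 January 1987 Julian + 13 days → 4 February 1987 Gregorian.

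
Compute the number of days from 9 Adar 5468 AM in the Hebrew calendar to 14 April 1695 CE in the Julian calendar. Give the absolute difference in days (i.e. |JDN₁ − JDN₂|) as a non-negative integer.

First date → JDN 2344954; second date → JDN 2340260.
The interval is |2344954 − 2340260| = 4694 days.

4694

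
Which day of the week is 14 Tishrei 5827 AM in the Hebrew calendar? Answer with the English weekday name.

Sunday

Equivalently 3 October 2066 Gregorian, JDN 2475927.
Since JDN mod 7 = 6 (0 = Monday), the day is Sunday.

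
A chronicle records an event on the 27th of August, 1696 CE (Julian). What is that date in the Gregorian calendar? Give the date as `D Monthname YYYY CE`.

At this point the Julian calendar is 10 days behind the Gregorian.
27 August 1696 Julian + 10 days → 6 September 1696 Gregorian.

6 September 1696 CE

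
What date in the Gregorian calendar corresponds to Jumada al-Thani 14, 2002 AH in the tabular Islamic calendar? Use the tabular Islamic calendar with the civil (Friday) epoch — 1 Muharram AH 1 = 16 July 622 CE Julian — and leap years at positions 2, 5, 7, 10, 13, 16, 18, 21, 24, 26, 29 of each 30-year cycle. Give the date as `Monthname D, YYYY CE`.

Both dates share Julian Day Number 2657689; in the Gregorian calendar that is 27 May 2564 CE.

May 27, 2564 CE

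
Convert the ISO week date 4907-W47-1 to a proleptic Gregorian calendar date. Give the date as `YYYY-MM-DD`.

ISO week 1 of 4907 is the week containing the first Thursday of 4907.
Week 47, day 1 (Monday) lands on 4907-11-21.

4907-11-21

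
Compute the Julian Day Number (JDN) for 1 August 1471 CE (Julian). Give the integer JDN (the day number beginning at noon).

2258553

In the proleptic Gregorian calendar the same day is 10 August 1471.
JDN 2299161 is 15 October 1582 CE (Gregorian); the target day is −40608 days from there, so JDN = 2258553.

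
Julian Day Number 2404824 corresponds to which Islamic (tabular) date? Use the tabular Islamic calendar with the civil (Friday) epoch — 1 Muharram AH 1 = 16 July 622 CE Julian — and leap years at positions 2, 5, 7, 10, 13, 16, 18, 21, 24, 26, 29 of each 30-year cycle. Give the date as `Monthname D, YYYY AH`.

The Gregorian equivalent of JDN 2404824 is 31 January 1872.
In the tabular Islamic calendar that day is Dhu al-Qa'dah 20, 1288 AH.

Dhu al-Qa'dah 20, 1288 AH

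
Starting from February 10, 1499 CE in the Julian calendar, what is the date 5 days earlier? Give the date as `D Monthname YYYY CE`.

JDN of February 10, 1499 CE = 2268608.
2268608 − 5 = 2268603.
JDN 2268603 in the Julian calendar is 5 February 1499 CE.

5 February 1499 CE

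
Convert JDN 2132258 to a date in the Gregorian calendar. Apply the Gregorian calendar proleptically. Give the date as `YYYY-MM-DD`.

JDN 2451545 is 1 Jan 2000; 2132258 is −319287 days from there.

1125-10-28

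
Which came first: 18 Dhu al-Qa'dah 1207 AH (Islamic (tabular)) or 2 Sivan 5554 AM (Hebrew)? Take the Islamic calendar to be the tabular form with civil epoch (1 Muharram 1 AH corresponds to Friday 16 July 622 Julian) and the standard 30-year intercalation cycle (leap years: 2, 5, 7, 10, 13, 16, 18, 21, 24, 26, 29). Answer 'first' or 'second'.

first

First date → JDN 2376118; second date → JDN 2376456.
JDN 2376118 < JDN 2376456, so the first date is earlier.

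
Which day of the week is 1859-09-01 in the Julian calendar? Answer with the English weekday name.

This is JDN 2400301 (13 September 1859 Gregorian).
Since JDN mod 7 = 1 (0 = Monday), the day is Tuesday.

Tuesday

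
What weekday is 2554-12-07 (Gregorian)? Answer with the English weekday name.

2654230 ≡ 5 (mod 7); counting from Monday = 0 gives Saturday.

Saturday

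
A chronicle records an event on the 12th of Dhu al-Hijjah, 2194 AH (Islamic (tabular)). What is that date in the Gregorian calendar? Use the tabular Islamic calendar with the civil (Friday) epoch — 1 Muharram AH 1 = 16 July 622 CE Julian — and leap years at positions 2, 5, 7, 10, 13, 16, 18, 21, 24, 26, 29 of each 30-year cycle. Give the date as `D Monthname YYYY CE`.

2 March 2751 CE

Both dates share Julian Day Number 2725902; in the Gregorian calendar that is 2 March 2751 CE.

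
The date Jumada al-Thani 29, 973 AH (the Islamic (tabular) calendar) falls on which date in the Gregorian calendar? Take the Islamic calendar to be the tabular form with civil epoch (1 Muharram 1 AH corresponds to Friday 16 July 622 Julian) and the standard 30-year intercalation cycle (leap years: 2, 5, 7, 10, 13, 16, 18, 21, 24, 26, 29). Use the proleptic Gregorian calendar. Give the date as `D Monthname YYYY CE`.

31 January 1566 CE

Julian Day Number of the source date = 2293060.
Converting JDN 2293060 to the Gregorian calendar gives 31 January 1566 CE.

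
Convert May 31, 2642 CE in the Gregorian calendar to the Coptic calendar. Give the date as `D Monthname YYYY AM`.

Julian Day Number of the source date = 2686181.
Converting JDN 2686181 to the Coptic calendar gives 18 Pashons 2358 AM.

18 Pashons 2358 AM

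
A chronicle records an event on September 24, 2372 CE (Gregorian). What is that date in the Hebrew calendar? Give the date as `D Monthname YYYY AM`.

Both dates share Julian Day Number 2587682; in the Hebrew calendar that is 24 Elul 6132 AM.

24 Elul 6132 AM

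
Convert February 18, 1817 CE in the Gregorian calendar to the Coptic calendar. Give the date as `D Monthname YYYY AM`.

12 Meshir 1533 AM

Julian Day Number of the source date = 2384754.
Converting JDN 2384754 to the Coptic calendar gives 12 Meshir 1533 AM.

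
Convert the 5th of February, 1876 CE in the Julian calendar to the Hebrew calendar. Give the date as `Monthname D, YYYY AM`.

Shevat 22, 5636 AM

Both dates share Julian Day Number 2406302; in the Hebrew calendar that is 22 Shevat 5636 AM.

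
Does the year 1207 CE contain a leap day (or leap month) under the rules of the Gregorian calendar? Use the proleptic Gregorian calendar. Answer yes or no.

no

1207 is not divisible by 4, so it is a common year.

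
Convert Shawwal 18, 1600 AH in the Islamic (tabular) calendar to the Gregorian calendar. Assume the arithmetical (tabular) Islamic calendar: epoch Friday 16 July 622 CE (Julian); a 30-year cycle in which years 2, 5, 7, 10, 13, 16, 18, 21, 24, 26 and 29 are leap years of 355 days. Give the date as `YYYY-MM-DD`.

Both dates share Julian Day Number 2515355; in the Gregorian calendar that is 15 September 2174 CE.

2174-09-15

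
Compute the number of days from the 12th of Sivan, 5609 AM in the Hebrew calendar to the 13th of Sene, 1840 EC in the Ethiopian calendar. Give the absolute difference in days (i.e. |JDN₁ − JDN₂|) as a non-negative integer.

348

First date → JDN 2396546; second date → JDN 2396198.
The interval is |2396546 − 2396198| = 348 days.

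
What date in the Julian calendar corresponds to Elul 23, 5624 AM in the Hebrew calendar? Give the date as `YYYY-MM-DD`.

Both dates share Julian Day Number 2402139; in the Julian calendar that is 12 September 1864 CE.

1864-09-12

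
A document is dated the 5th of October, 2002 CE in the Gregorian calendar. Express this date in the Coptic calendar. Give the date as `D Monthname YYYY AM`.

25 Thout 1719 AM

Julian Day Number of the source date = 2452553.
Converting JDN 2452553 to the Coptic calendar gives 25 Thout 1719 AM.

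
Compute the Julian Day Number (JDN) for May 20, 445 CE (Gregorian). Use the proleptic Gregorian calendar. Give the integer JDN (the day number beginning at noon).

JDN 2400001 is 17 November 1858 CE (Gregorian), MJD 0; the target day is −516268 days from there, so JDN = 1883733.

1883733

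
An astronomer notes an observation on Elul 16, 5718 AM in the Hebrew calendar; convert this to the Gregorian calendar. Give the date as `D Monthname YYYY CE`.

Julian Day Number of the source date = 2436448.
Converting JDN 2436448 to the Gregorian calendar gives 1 September 1958 CE.

1 September 1958 CE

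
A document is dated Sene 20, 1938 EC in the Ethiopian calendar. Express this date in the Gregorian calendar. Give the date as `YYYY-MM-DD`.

Julian Day Number of the source date = 2431999.
Converting JDN 2431999 to the Gregorian calendar gives 27 June 1946 CE.

1946-06-27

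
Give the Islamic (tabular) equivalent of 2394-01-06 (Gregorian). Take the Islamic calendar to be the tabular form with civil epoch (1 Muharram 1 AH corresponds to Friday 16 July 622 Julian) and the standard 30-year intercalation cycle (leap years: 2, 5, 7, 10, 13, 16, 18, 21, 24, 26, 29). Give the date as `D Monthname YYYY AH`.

3 Dhu al-Qa'dah 1826 AH

Julian Day Number of the source date = 2595456.
Converting JDN 2595456 to the tabular Islamic calendar gives 3 Dhu al-Qa'dah 1826 AH.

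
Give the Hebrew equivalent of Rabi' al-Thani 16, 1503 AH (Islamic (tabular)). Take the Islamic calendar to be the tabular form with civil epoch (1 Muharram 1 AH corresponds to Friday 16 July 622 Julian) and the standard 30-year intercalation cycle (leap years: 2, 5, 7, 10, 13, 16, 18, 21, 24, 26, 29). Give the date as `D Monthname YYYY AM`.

18 Shevat 5840 AM

Both dates share Julian Day Number 2480803; in the Hebrew calendar that is 18 Shevat 5840 AM.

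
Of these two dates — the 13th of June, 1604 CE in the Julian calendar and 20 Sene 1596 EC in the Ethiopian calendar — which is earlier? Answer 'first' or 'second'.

Converting both to JDN: 2307083 vs 2307084; the smaller is the first.

first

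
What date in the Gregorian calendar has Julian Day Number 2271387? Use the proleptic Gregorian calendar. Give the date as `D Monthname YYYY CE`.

Counting from JDN 2299161 = 15 Oct 1582 gives an offset of -27774 days.

30 September 1506 CE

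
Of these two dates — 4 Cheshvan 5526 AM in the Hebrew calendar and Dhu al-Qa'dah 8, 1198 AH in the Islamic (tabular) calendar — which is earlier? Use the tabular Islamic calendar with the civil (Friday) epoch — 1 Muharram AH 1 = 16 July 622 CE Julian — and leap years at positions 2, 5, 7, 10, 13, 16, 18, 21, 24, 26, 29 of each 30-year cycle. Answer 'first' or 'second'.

Converting both to JDN: 2366005 vs 2372919; the smaller is the first.

first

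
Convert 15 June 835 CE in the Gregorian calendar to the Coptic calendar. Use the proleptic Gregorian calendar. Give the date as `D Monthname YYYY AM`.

17 Paoni 551 AM

Both dates share Julian Day Number 2026203; in the Coptic calendar that is 17 Paoni 551 AM.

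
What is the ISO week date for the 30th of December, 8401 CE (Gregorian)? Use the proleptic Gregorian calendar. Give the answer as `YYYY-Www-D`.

The weekday is Sunday (ISO weekday 7).
That Sunday belongs to ISO week 52 of ISO year 8401.

8401-W52-7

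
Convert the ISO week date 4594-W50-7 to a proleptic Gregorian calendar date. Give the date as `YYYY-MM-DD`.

ISO week 1 of 4594 is the week containing the first Thursday of 4594.
Week 50, day 7 (Sunday) lands on 4594-12-14.

4594-12-14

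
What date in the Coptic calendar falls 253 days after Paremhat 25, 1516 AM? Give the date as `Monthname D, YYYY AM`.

Counting 253 days forward from JDN 2378588 reaches JDN 2378841, which is Koiak 3, 1517 AM.

Koiak 3, 1517 AM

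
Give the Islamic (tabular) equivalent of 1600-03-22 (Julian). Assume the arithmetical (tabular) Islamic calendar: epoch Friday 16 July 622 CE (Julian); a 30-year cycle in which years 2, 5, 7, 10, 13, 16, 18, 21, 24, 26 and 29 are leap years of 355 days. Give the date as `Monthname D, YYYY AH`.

Julian Day Number of the source date = 2305539.
Converting JDN 2305539 to the tabular Islamic calendar gives 17 Ramadan 1008 AH.

Ramadan 17, 1008 AH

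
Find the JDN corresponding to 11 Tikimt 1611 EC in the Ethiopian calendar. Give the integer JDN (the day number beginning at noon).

Equivalently 18 October 1618 (Gregorian).
JDN 2451545 is 1 January 2000 CE (Gregorian); the target day is −139232 days from there, so JDN = 2312313.

2312313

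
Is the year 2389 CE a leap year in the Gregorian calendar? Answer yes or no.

no

2389 is not divisible by 4, so it is a common year.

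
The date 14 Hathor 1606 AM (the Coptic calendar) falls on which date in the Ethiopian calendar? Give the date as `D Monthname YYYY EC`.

14 Hidar 1882 EC

The source date corresponds to 22 November 1889 in the Gregorian calendar (JDN 2411329).
That day falls on 14 Hidar 1882 EC in the Ethiopian calendar.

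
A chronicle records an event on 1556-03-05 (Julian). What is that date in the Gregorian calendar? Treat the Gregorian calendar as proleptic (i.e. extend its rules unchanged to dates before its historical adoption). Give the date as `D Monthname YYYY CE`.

15 March 1556 CE

The Julian–Gregorian offset here is 10 days (Julian trailing).
5 March 1556 Julian + 10 days → 15 March 1556 Gregorian.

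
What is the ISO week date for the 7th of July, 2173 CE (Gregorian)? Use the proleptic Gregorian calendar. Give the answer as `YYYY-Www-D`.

The weekday is Wednesday (ISO weekday 3).
That Wednesday belongs to ISO week 27 of ISO year 2173.

2173-W27-3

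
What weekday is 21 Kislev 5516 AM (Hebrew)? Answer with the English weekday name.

Tuesday

Equivalently 25 November 1755 Gregorian, JDN 2362389.
JDN 2362389 mod 7 = 1, and JDN 0 was a Monday, so this is a Tuesday.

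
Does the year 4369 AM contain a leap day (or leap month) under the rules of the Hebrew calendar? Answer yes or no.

no

Hebrew year 4369 is year 18 of its 19-year Metonic cycle; leap years are at positions 3, 6, 8, 11, 14, 17, 19, so it is a common year (12 months).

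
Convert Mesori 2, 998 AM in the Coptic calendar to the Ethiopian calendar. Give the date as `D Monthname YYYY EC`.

2 Nehase 1274 EC

Julian Day Number of the source date = 2189515.
Converting JDN 2189515 to the Ethiopian calendar gives 2 Nehase 1274 EC.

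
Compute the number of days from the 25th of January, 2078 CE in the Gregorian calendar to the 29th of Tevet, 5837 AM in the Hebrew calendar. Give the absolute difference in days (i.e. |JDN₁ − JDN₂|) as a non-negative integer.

First date → JDN 2480059; second date → JDN 2479693.
The interval is |2480059 − 2479693| = 366 days.

366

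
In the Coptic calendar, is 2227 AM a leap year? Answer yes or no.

yes

2227 mod 4 = 3; in the Coptic calendar a year is leap when year mod 4 = 3, so it is a leap year.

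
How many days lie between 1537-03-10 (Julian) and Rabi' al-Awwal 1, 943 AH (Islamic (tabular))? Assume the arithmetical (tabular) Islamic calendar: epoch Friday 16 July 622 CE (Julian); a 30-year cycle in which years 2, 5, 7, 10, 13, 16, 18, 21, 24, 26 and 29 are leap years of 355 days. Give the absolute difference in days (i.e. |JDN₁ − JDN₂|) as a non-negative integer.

First date → JDN 2282516; second date → JDN 2282312.
The interval is |2282516 − 2282312| = 204 days.

204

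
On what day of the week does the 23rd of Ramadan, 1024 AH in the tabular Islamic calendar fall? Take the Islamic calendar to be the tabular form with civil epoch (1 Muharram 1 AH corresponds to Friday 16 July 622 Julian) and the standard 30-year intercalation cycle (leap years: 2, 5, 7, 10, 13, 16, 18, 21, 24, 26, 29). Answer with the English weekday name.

This is JDN 2311215 (16 October 1615 Gregorian).
2311215 ≡ 4 (mod 7); counting from Monday = 0 gives Friday.

Friday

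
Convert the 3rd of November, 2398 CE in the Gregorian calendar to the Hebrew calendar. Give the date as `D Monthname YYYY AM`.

Both dates share Julian Day Number 2597218; in the Hebrew calendar that is 23 Cheshvan 6159 AM.

23 Cheshvan 6159 AM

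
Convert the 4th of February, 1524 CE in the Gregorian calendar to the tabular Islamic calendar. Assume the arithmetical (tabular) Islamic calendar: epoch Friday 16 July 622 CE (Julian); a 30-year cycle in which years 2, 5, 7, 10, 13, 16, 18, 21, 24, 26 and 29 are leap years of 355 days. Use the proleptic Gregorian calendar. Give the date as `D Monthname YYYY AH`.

Both dates share Julian Day Number 2277723; in the tabular Islamic calendar that is 18 Rabi' al-Awwal 930 AH.

18 Rabi' al-Awwal 930 AH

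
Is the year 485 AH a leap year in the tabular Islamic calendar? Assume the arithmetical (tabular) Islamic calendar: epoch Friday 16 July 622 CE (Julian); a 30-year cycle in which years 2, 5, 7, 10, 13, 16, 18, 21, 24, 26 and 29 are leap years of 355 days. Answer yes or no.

yes

Year 485 AH is year 5 of its 30-year cycle; leap positions are 2, 5, 7, 10, 13, 16, 18, 21, 24, 26, 29, so it is a leap year (355 days).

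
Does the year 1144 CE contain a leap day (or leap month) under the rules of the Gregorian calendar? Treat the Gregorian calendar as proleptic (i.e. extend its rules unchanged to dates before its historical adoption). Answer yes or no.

yes

1144 is divisible by 4 and not by 100, so it is a leap year.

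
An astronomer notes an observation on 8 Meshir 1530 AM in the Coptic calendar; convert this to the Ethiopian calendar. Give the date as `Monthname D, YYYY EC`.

Both dates share Julian Day Number 2383654; in the Ethiopian calendar that is 8 Yekatit 1806 EC.

Yekatit 8, 1806 EC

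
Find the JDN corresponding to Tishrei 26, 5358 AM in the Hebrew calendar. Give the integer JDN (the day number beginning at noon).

In the Gregorian calendar the same day is 8 October 1597.
JDN 2451545 is 1 January 2000 CE (Gregorian); the target day is −146912 days from there, so JDN = 2304633.

2304633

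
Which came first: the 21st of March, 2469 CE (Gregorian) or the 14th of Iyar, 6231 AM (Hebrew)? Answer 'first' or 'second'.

Converting both to JDN: 2622924 vs 2623698; the smaller is the first.

first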